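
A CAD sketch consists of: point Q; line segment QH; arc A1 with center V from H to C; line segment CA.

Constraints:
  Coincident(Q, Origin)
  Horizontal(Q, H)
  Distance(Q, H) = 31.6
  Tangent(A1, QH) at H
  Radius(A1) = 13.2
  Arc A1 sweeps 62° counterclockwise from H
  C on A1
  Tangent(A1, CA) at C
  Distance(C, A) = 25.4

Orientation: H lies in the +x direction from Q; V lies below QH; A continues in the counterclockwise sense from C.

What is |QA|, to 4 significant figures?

30.50

Q is at the origin; Q and H share the same y with |QH| = 31.6 and H on the +x side, so H = (31.60, 0.000). Since A1 is tangent to QH there, VH ⟂ QH, so V = H + (0, -13.2) = (31.60, -13.20). On A1, H sits at bearing 90° from V; a 62° counterclockwise sweep puts C at bearing 152°, so C = V + 13.2·(cos 152°, sin 152°) = (19.95, -7.003). Tangency of A1 to CA means the radius VC is perpendicular to CA, so CA runs along (−sin 152°, cos 152°); with |CA| = 25.4, A = (8.021, -29.43). Then |QA| = |A − Q| = 30.50.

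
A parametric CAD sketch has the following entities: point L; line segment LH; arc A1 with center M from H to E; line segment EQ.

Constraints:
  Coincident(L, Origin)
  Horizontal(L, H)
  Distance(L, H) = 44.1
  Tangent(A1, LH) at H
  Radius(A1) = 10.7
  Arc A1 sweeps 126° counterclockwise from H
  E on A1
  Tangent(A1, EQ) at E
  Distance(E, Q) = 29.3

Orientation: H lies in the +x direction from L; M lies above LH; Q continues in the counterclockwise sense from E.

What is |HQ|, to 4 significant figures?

41.59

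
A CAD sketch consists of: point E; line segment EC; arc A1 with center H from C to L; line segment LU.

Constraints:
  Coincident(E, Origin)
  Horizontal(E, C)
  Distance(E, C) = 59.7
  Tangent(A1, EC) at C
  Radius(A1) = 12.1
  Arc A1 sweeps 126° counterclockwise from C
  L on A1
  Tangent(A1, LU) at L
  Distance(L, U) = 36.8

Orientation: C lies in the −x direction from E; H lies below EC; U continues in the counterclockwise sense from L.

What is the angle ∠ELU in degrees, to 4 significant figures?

69.45°

E is at the origin; E and C share the same y with |EC| = 59.7 and C on the −x side, so C = (-59.70, 0.000). The tangent condition forces HC to be normal to EC, so H = C + (0, -12.1) = (-59.70, -12.10). On A1, C sits at bearing 90° from H; a 126° counterclockwise sweep puts L at bearing 216°, so L = H + 12.1·(cos 216°, sin 216°) = (-69.49, -19.21). The tangent condition forces HL to be normal to LU, so LU runs along (−sin 216°, cos 216°); with |LU| = 36.8, U = (-47.86, -48.98). Then cos ∠ELU = LE·LU / (|LE||LU|), giving 69.45°.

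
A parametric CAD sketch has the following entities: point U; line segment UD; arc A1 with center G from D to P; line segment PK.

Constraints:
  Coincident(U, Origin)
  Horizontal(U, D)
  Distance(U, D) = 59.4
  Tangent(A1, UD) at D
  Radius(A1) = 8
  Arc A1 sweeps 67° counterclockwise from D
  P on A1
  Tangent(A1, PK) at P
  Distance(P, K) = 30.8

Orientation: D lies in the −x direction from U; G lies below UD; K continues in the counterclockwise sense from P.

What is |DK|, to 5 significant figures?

38.474

U is at the origin; U and D share the same y with |UD| = 59.4 and D on the −x side, so D = (-59.400, 0.0000). The tangent condition forces GD to be normal to UD, so G = D + (0, -8) = (-59.400, -8.0000). On A1, D sits at bearing 90° from G; a 67° counterclockwise sweep puts P at bearing 157°, so P = G + 8.0·(cos 157°, sin 157°) = (-66.764, -4.8742). Since A1 is tangent to PK there, GP ⟂ PK, so PK runs along (−sin 157°, cos 157°); with |PK| = 30.8, K = (-78.799, -33.226). Then |DK| = |K − D| = 38.474.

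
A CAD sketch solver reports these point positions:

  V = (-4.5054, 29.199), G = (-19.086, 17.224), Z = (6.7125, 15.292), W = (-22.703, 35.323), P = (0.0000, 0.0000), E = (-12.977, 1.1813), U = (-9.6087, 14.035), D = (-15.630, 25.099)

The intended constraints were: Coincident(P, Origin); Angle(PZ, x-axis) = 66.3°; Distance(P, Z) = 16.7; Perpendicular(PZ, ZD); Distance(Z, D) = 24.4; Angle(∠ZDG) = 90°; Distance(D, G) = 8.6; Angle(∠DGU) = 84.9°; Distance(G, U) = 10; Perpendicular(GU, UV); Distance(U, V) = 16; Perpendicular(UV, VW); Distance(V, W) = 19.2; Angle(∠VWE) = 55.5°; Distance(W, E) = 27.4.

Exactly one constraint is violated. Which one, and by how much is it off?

Distance(W, E) = 27.4 — off by 8.10.

P = (0.00, 0.00) ✓; PZ at 66.30° ✓; |PZ| = 16.70 ✓; ∠(PZ, ZD) = 90.00° ✓; |ZD| = 24.40 ✓; ∠ZDG = 90.00° ✓; |DG| = 8.600 ✓; ∠DGU = 84.90° ✓; |GU| = 9.999 ✓; ∠(GU, UV) = 90.00° ✓; |UV| = 16.00 ✓; ∠(UV, VW) = 90.00° ✓; |VW| = 19.20 ✓; ∠VWE = 55.50° ✓; |WE| = 35.50 ✗.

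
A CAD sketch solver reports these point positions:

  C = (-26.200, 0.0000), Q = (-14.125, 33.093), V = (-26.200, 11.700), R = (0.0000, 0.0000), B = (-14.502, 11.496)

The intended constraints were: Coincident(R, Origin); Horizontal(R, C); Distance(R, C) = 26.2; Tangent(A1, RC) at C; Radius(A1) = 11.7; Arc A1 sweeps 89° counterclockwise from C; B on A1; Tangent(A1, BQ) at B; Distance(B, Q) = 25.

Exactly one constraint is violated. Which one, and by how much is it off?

Distance(B, Q) = 25 — off by 3.40.

R = (0.00, 0.00) ✓; R.y = 0.00, C.y = 0.00 ✓; |RC| = 26.20 ✓; ∠(VC, CR) = 90.00° ✓; |VC| = 11.70 ✓; bearing(V→B) − bearing(V→C) = 89.00° ✓; |VB| = 11.70 ✓; ∠(VB, BQ) = 90.00° ✓; |BQ| = 21.60 ✗.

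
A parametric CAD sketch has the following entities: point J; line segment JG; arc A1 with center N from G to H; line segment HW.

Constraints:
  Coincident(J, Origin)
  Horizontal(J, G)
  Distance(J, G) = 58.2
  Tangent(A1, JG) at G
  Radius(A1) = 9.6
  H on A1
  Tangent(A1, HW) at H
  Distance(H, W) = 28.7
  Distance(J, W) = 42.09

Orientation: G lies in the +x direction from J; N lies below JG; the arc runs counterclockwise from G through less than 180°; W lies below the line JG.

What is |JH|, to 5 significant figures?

50.785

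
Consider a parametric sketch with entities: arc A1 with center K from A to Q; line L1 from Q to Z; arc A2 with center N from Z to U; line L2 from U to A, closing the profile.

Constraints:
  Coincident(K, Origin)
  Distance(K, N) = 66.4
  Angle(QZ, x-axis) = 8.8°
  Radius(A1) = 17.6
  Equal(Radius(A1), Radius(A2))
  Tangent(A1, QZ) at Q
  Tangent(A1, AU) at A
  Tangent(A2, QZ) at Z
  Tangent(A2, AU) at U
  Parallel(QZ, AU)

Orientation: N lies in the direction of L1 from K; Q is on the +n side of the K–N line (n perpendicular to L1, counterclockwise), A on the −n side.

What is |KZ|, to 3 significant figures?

68.7

Tangency of A1 to both parallel lines with radius 17.6 puts Q and A at K ± 17.6·n: Q = (-2.69, 17.4), A = (2.69, -17.4). Equal radii place Z and U the same way about N: Z = N + 17.6·n = (62.9, 27.6), U = N − 17.6·n = (68.3, -7.23). Then |KZ| = |Z − K| = 68.7.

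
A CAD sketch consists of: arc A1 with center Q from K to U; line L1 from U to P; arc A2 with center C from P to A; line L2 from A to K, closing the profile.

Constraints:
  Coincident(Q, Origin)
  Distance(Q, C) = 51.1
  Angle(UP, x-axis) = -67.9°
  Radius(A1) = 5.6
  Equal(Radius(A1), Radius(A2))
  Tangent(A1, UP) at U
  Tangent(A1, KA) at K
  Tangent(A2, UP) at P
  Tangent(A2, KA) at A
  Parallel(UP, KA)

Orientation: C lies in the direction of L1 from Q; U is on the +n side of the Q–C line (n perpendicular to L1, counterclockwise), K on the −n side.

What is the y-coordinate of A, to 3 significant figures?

-49.5

The slot axis is L1's direction at -67.9°, so u = (cos -67.9°, sin -67.9°) = (0.376, -0.927) and n = (−sin -67.9°, cos -67.9°) = (0.927, 0.376). Q is at the origin and C lies 51.1 along u from Q, so C = 51.1·u = (19.2, -47.3). Tangency of A1 to both parallel lines with radius 5.6 puts U and K at Q ± 5.6·n: U = (5.19, 2.11), K = (-5.19, -2.11). Equal radii place P and A the same way about C: P = C + 5.6·n = (24.4, -45.2), A = C − 5.6·n = (14.0, -49.5). So A.y = -49.5.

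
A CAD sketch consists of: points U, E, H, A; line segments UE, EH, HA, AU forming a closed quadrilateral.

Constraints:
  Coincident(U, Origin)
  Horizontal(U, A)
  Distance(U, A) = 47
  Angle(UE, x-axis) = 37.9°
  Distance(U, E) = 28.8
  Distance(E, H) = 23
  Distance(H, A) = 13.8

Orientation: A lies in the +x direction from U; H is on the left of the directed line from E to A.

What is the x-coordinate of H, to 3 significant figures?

45.4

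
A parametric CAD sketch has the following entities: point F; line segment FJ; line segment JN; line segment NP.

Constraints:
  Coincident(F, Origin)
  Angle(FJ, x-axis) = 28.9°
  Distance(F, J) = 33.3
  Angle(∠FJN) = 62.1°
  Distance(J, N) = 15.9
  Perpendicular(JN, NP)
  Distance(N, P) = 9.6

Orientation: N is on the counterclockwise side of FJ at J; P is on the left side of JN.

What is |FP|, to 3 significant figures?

19.8

F is at the origin; FJ runs at 28.9° with length 33.3, so J = 33.3·(cos 28.9°, sin 28.9°) = (29.2, 16.1). ∠FJN = 62.1°, so JN runs at 28.9° + (180° − 62.1°) = 147° from the x-axis; with |JN| = 15.9, N = J + 15.9·(cos 147°, sin 147°) = (15.8, 24.8). JN is perpendicular to NP; with |NP| = 9.6 on the left of JN, P = N + 9.6·(-0.548, -0.837) = (10.6, 16.8). Then |FP| = |P − F| = 19.8.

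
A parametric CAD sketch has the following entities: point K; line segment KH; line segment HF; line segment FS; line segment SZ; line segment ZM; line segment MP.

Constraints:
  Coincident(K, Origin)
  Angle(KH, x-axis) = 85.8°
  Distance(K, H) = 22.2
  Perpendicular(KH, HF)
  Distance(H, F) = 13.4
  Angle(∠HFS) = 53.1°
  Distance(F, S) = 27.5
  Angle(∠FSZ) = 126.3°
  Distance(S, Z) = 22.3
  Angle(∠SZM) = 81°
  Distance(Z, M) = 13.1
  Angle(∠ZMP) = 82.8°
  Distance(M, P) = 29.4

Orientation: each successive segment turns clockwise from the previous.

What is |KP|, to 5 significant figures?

6.9161

K is at the origin; KH runs at 85.8° with length 22.2, so H = (1.6259, 22.140). KH ⟂ HF, so HF runs at -4.2000°; with |HF| = 13.4, F = (14.990, 21.159). ∠HFS = 53.1° gives FS at -131.10° from the x-axis; with |FS| = 27.5, S = (-3.0879, 0.43600). ∠FSZ = 126.3° gives SZ at 175.20° from the x-axis; with |SZ| = 22.3, Z = (-25.310, 2.3020). ∠SZM = 81.0° gives ZM at 76.200° from the x-axis; with |ZM| = 13.1, M = (-22.185, 15.024). ∠ZMP = 82.8° gives MP at -21.000° from the x-axis; with |MP| = 29.4, P = (5.2623, 4.4879). Then |KP| = |P − K| = 6.9161.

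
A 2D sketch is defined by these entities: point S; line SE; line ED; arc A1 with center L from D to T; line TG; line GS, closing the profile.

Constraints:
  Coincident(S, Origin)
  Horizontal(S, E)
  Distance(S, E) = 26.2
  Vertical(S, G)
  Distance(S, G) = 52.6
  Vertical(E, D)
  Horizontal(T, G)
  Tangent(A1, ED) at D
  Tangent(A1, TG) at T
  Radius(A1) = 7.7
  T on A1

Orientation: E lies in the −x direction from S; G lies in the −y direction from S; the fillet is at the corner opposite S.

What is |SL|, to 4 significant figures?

48.56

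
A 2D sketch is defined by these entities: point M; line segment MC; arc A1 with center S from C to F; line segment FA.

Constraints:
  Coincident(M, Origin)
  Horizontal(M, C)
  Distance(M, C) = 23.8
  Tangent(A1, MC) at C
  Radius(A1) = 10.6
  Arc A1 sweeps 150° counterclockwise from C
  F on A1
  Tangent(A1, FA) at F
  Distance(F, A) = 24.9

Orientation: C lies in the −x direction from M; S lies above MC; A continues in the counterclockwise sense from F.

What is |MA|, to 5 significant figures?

51.419

M is at the origin; MC is horizontal with |MC| = 23.8 and C on the −x side, so C = (-23.800, 0.0000). A1 meets MC tangentially, so SC is at right angles to MC, so S = C + (0, 10.6) = (-23.800, 10.600). On A1, C sits at bearing -90° from S; a 150° counterclockwise sweep puts F at bearing 60°, so F = S + 10.6·(cos 60°, sin 60°) = (-18.500, 19.780). The tangent condition forces SF to be normal to FA, so FA runs along (−sin 60°, cos 60°); with |FA| = 24.9, A = (-40.064, 32.230). Then |MA| = |A − M| = 51.419.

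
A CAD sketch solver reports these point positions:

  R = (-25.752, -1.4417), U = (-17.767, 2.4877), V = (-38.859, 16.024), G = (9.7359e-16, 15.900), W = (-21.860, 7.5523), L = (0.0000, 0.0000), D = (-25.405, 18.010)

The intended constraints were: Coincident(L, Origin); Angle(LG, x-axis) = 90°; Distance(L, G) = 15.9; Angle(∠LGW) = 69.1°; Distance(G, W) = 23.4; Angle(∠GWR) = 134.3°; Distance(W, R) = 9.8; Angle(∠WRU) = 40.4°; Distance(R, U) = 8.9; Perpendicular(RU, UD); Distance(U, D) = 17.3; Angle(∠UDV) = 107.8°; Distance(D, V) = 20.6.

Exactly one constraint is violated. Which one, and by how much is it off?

Distance(D, V) = 20.6 — off by 7.00.

L = (0.00, 0.00) ✓; LG at 90.00° ✓; |LG| = 15.90 ✓; ∠LGW = 69.10° ✓; |GW| = 23.40 ✓; ∠GWR = 134.3° ✓; |WR| = 9.800 ✓; ∠WRU = 40.40° ✓; |RU| = 8.899 ✓; ∠(RU, UD) = 90.00° ✓; |UD| = 17.30 ✓; ∠UDV = 107.8° ✓; |DV| = 13.60 ✗.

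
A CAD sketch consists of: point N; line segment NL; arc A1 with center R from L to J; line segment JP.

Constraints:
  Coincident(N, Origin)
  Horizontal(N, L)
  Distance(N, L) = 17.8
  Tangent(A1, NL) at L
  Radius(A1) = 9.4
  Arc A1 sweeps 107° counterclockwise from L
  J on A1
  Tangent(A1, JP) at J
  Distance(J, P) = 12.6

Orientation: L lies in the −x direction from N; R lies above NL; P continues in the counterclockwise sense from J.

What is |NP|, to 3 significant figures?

27.2

On A1, L sits at bearing -90° from R; a 107° counterclockwise sweep puts J at bearing 17°, so J = R + 9.4·(cos 17°, sin 17°) = (-8.81, 12.1). The tangent condition forces RJ to be normal to JP, so JP runs along (−sin 17°, cos 17°); with |JP| = 12.6, P = (-12.5, 24.2). Then |NP| = |P − N| = 27.2.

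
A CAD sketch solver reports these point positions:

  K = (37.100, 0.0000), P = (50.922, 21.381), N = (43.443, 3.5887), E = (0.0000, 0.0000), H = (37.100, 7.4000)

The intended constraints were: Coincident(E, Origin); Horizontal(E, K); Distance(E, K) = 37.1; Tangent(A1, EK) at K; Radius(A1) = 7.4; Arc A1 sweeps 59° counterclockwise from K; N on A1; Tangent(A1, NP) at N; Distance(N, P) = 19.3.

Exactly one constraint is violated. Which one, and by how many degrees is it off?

Tangent(A1, NP) at N — off by 8.20°.

E = (0.00, 0.00) ✓; E.y = 0.00, K.y = 0.00 ✓; |EK| = 37.10 ✓; ∠(HK, KE) = 90.00° ✓; |HK| = 7.400 ✓; bearing(H→N) − bearing(H→K) = 59.00° ✓; |HN| = 7.400 ✓; ∠(HN, NP) = 81.80° ✗; |NP| = 19.30 ✓.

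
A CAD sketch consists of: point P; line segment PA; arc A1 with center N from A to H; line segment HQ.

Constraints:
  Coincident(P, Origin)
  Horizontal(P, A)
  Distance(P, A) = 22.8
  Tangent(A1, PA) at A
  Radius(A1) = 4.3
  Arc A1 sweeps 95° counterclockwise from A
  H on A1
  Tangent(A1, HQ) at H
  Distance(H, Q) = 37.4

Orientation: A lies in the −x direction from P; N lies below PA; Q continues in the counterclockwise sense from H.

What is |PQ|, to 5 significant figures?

48.228

P is at the origin; PA is horizontal with |PA| = 22.8 and A on the −x side, so A = (-22.800, 0.0000). A1 meets PA tangentially, so NA is at right angles to PA, so N = A + (0, -4.3) = (-22.800, -4.3000). On A1, A sits at bearing 90° from N; a 95° counterclockwise sweep puts H at bearing 185°, so H = N + 4.3·(cos 185°, sin 185°) = (-27.084, -4.6748). Since A1 is tangent to HQ there, NH ⟂ HQ, so HQ runs along (−sin 185°, cos 185°); with |HQ| = 37.4, Q = (-23.824, -41.932). Then |PQ| = |Q − P| = 48.228.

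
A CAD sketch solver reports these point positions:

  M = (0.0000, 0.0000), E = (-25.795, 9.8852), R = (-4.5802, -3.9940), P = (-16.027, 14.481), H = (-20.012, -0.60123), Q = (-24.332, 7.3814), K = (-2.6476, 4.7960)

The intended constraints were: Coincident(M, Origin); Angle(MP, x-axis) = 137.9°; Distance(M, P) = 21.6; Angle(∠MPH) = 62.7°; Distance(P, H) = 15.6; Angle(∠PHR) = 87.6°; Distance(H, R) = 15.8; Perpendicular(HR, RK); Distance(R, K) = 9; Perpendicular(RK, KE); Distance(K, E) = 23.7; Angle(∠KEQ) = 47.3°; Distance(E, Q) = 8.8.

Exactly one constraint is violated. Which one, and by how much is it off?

Distance(E, Q) = 8.8 — off by 5.90.

M = (0.00, 0.00) ✓; MP at 137.9° ✓; |MP| = 21.60 ✓; ∠MPH = 62.70° ✓; |PH| = 15.60 ✓; ∠PHR = 87.60° ✓; |HR| = 15.80 ✓; ∠(HR, RK) = 90.00° ✓; |RK| = 9.000 ✓; ∠(RK, KE) = 90.00° ✓; |KE| = 23.70 ✓; ∠KEQ = 47.30° ✓; |EQ| = 2.900 ✗.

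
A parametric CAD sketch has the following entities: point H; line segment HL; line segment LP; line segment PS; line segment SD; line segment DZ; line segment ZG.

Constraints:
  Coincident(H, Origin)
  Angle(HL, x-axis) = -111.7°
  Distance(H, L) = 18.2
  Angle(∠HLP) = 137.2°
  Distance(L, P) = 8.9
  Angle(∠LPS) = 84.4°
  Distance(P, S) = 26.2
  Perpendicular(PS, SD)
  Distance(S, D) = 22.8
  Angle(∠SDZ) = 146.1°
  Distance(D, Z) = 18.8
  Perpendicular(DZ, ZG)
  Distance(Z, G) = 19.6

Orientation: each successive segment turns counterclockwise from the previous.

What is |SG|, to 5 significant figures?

38.347

∠SDZ = 146.1° gives DZ at 150.60° from the x-axis; with |DZ| = 18.8, Z = (-6.7424, 16.157). DZ is perpendicular to ZG, so ZG runs at -119.40°; with |ZG| = 19.6, G = (-16.364, -0.91927). Then |SG| = |G − S| = 38.347.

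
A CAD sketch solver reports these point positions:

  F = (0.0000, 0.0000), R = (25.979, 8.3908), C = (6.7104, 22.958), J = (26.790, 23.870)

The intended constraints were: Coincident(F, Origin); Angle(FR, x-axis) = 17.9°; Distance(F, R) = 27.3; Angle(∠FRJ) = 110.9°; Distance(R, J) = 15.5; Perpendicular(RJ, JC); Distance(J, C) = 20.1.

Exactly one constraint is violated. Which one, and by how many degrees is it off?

Perpendicular(RJ, JC) — off by 5.60°.

F = (0.00, 0.00) ✓; FR at 17.90° ✓; |FR| = 27.30 ✓; ∠FRJ = 110.9° ✓; |RJ| = 15.50 ✓; ∠(RJ, JC) = 95.60° ✗; |JC| = 20.10 ✓.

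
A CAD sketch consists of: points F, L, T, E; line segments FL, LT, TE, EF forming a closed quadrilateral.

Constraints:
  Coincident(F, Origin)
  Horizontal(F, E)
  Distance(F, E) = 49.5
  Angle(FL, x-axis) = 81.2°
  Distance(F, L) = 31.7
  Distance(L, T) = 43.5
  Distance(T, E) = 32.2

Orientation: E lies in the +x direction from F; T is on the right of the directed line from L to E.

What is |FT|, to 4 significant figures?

21.27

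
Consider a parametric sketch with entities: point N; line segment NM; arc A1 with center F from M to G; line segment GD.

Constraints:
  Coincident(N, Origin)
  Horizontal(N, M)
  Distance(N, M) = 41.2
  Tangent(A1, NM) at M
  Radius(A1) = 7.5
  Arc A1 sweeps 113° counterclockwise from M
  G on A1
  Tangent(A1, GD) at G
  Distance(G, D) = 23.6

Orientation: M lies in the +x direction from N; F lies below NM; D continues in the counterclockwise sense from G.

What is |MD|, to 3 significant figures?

32.2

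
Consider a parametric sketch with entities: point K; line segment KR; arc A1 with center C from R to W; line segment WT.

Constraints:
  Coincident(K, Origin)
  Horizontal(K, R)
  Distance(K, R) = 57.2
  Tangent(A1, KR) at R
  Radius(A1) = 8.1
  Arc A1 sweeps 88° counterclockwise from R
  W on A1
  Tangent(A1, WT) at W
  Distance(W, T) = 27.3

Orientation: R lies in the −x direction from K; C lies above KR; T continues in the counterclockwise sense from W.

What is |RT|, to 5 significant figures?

36.248

K is at the origin; K and R share the same y with |KR| = 57.2 and R on the −x side, so R = (-57.200, 0.0000). A1 meets KR tangentially, so CR is at right angles to KR, so C = R + (0, 8.1) = (-57.200, 8.1000). On A1, R sits at bearing -90° from C; an 88° counterclockwise sweep puts W at bearing -2°, so W = C + 8.1·(cos -2°, sin -2°) = (-49.105, 7.8173). A1 meets WT tangentially, so CW is at right angles to WT, so WT runs along (−sin -2°, cos -2°); with |WT| = 27.3, T = (-48.152, 35.101). Then |RT| = |T − R| = 36.248.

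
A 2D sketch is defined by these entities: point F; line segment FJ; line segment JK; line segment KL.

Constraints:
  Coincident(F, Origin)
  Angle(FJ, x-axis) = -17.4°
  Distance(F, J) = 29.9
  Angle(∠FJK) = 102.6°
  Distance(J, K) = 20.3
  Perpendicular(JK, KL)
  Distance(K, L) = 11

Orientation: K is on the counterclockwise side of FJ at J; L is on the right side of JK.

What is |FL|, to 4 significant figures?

48.31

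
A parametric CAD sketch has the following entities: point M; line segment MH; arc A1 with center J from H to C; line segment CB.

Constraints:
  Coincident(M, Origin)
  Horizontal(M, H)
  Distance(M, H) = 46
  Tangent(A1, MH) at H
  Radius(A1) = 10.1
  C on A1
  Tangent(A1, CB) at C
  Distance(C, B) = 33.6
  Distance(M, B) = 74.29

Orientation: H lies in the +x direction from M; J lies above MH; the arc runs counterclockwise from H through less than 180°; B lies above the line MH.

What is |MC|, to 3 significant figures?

56.6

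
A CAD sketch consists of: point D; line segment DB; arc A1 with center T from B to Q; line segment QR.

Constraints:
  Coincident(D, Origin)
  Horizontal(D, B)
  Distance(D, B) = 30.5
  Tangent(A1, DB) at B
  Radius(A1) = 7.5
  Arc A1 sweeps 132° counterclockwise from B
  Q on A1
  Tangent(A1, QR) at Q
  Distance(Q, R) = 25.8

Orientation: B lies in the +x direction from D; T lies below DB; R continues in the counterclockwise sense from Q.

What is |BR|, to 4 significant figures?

33.78

D is at the origin; DB is horizontal with |DB| = 30.5 and B on the +x side, so B = (30.50, 0.000). The tangent condition forces TB to be normal to DB, so T = B + (0, -7.5) = (30.50, -7.500). On A1, B sits at bearing 90° from T; a 132° counterclockwise sweep puts Q at bearing 222°, so Q = T + 7.5·(cos 222°, sin 222°) = (24.93, -12.52). Since A1 is tangent to QR there, TQ ⟂ QR, so QR runs along (−sin 222°, cos 222°); with |QR| = 25.8, R = (42.19, -31.69). Then |BR| = |R − B| = 33.78.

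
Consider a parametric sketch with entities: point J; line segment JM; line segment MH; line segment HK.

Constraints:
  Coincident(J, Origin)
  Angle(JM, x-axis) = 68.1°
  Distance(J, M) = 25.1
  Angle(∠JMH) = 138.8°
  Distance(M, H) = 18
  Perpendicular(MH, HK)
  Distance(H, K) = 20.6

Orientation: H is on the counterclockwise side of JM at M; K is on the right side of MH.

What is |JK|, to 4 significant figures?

52.34

J is at the origin; JM runs at 68.1° with length 25.1, so M = 25.1·(cos 68.1°, sin 68.1°) = (9.362, 23.29). ∠JMH = 138.8°, so MH runs at 68.1° + (180° − 138.8°) = 109.3° from the x-axis; with |MH| = 18.0, H = M + 18.0·(cos 109.3°, sin 109.3°) = (3.413, 40.28). The perpendicularity gives HK at right angles to MH; with |HK| = 20.6 on the right of MH, K = H + 20.6·(0.9438, 0.3305) = (22.86, 47.09). Then |JK| = |K − J| = 52.34.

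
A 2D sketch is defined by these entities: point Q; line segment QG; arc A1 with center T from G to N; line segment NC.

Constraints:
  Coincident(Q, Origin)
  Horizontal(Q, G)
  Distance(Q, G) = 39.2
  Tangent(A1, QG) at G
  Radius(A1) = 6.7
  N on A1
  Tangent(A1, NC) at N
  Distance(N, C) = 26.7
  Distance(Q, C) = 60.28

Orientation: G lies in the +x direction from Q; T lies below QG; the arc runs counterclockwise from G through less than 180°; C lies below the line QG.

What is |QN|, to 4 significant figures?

35.86

Checks: Q = (0.00, 0.00) ✓; |TN| = 6.700 ✓; ∠(TN, NC) = 90.00° ✓; |NC| = 26.70 ✓; |QC| = 60.28 ✓.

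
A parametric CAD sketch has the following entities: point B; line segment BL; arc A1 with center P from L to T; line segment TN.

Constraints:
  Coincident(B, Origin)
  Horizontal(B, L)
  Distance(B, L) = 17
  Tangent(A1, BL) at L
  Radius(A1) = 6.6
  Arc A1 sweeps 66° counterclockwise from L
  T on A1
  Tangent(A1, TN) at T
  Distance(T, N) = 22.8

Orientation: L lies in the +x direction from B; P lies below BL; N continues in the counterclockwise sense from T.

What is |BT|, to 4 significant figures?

11.65

B is at the origin; B and L share the same y with |BL| = 17.0 and L on the +x side, so L = (17.00, 0.000). The tangent condition forces PL to be normal to BL, so P = L + (0, -6.6) = (17.00, -6.600). On A1, L sits at bearing 90° from P; a 66° counterclockwise sweep puts T at bearing 156°, so T = P + 6.6·(cos 156°, sin 156°) = (10.97, -3.916). Then |BT| = |T − B| = 11.65.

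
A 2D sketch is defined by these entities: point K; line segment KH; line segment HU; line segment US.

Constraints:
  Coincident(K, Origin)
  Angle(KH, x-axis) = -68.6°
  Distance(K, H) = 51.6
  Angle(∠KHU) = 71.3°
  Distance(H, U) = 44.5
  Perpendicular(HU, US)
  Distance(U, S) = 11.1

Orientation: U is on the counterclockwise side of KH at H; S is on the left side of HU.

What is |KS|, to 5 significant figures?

46.996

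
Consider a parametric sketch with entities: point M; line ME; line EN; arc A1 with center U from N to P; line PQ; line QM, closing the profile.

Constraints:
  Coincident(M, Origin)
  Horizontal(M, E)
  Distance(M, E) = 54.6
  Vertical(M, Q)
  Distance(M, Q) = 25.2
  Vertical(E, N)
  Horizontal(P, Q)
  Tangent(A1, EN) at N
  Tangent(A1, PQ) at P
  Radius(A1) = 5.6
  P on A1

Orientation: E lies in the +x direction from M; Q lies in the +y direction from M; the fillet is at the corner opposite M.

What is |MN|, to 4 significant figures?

58.01

M is at the origin; ME is horizontal with |ME| = 54.6 and E on the +x side, so E = (54.60, 0.000). MQ is vertical with |MQ| = 25.2 and Q on the +y side, so Q = (0.000, 25.20). The virtual corner opposite M is at (54.60, 25.20). Tangency of A1 to EN means the radius UN is perpendicular to EN and A1 meets PQ tangentially, so UP is at right angles to PQ, with radius 5.6, so the center U sits 5.6 in from both sides at U = (49.00, 19.60). That places the tangent points at N = (54.60, 19.60) on EN and P = (49.00, 25.20) on PQ. Then |MN| = |N − M| = 58.01.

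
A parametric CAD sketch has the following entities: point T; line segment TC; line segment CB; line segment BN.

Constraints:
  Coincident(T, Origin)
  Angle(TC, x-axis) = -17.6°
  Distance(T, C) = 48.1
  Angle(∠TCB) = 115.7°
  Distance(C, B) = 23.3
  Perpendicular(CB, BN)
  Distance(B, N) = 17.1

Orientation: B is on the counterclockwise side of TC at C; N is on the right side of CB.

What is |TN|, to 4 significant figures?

74.85

∠TCB = 115.7°, so CB runs at -17.6° + (180° − 115.7°) = 46.70° from the x-axis; with |CB| = 23.3, B = C + 23.3·(cos 46.70°, sin 46.70°) = (61.83, 2.413). The perpendicularity gives BN at right angles to CB; with |BN| = 17.1 on the right of CB, N = B + 17.1·(0.7278, -0.6858) = (74.27, -9.314). Then |TN| = |N − T| = 74.85.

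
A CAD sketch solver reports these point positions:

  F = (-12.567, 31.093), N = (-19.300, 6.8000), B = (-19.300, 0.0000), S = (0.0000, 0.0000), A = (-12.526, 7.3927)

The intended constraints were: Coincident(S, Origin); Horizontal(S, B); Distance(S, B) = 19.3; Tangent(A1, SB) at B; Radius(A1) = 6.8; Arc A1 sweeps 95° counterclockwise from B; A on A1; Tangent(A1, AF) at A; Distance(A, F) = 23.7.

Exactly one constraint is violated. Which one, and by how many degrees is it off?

Tangent(A1, AF) at A — off by 4.90°.

S = (0.00, 0.00) ✓; S.y = 0.00, B.y = 0.00 ✓; |SB| = 19.30 ✓; ∠(NB, BS) = 90.00° ✓; |NB| = 6.800 ✓; bearing(N→A) − bearing(N→B) = 95.00° ✓; |NA| = 6.800 ✓; ∠(NA, AF) = 94.90° ✗; |AF| = 23.70 ✓.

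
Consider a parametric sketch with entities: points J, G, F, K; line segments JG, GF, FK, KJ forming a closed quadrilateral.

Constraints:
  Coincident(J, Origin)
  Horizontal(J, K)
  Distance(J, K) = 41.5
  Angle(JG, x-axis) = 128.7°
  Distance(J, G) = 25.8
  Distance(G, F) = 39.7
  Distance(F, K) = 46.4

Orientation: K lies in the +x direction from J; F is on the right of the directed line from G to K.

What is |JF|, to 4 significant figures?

16.95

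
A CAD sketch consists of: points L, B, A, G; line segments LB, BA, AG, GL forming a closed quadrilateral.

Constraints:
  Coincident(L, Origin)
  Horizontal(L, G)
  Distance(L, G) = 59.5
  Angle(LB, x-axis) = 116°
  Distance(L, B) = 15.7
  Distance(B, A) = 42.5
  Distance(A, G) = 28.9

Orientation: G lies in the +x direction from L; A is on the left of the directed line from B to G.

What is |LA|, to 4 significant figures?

39.08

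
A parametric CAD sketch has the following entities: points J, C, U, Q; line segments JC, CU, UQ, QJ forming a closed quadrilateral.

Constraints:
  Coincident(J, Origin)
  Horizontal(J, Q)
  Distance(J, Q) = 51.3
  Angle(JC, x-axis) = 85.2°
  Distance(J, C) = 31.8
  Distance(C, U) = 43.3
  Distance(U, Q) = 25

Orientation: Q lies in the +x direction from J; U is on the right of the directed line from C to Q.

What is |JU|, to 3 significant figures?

27.0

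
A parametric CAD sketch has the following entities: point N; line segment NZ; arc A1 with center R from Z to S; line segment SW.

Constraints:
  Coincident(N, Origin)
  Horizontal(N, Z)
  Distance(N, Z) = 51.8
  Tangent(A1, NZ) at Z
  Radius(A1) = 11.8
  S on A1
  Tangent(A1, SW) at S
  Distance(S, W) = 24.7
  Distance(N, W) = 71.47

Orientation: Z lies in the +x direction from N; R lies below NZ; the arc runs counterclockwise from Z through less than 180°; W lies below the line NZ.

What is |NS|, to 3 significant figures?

47.8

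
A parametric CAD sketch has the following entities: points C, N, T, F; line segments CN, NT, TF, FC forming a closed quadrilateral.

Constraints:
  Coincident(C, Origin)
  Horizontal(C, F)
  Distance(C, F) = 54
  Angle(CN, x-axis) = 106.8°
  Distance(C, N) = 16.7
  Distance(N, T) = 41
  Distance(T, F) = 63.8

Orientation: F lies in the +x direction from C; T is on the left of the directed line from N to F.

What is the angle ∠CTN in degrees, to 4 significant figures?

13.22°

C is at the origin; C and F share the same y with |CF| = 54.0 and F in +x, so F = (54.0, 0). CN runs at 106.8° with |CN| = 16.7, so N = (-4.827, 15.99). T is determined by |NT| = 41.0 and |TF| = 63.8 together: it lies at the intersection of circle(N, 41.0) and circle(F, 63.8). With |NF| = 60.96, the foot of the radical line on NF is 10.88 from N and the perpendicular offset is √(41.0² − 10.88²) = 39.53. Taking the left-of-NF solution: T = (16.04, 51.28).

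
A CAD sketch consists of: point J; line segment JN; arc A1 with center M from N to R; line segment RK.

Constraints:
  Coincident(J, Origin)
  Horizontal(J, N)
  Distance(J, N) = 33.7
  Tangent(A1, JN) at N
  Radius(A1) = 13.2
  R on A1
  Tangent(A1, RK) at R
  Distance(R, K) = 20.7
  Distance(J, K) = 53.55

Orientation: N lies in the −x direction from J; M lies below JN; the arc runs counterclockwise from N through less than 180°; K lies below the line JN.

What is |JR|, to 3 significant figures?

49.4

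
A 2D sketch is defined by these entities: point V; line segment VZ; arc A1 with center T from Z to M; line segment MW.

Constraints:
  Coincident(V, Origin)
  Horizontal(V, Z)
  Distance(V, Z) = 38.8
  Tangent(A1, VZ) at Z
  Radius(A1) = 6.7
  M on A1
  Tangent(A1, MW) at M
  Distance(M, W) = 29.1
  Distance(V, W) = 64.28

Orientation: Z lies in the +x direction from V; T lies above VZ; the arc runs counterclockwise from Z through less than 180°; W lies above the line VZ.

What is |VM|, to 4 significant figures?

45.14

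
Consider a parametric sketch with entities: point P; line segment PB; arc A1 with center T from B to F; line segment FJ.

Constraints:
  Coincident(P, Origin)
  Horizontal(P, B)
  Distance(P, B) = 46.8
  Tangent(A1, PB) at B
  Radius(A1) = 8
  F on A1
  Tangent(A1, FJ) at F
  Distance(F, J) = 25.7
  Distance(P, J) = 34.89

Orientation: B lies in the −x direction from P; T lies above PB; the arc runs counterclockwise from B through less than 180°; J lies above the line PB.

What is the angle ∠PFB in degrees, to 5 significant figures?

148.31°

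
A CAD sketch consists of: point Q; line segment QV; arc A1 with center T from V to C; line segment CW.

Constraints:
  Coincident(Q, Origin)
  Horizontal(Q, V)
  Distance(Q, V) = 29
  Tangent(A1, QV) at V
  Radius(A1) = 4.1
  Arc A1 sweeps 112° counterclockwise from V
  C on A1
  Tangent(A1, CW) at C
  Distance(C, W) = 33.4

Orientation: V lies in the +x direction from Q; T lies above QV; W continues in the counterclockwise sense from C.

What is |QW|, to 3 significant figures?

41.9

Q is at the origin; QV is horizontal with |QV| = 29.0 and V on the +x side, so V = (29.0, 0.00). Since A1 is tangent to QV there, TV ⟂ QV, so T = V + (0, 4.1) = (29.0, 4.10). On A1, V sits at bearing -90° from T; a 112° counterclockwise sweep puts C at bearing 22°, so C = T + 4.1·(cos 22°, sin 22°) = (32.8, 5.64). The tangent condition forces TC to be normal to CW, so CW runs along (−sin 22°, cos 22°); with |CW| = 33.4, W = (20.3, 36.6). Then |QW| = |W − Q| = 41.9.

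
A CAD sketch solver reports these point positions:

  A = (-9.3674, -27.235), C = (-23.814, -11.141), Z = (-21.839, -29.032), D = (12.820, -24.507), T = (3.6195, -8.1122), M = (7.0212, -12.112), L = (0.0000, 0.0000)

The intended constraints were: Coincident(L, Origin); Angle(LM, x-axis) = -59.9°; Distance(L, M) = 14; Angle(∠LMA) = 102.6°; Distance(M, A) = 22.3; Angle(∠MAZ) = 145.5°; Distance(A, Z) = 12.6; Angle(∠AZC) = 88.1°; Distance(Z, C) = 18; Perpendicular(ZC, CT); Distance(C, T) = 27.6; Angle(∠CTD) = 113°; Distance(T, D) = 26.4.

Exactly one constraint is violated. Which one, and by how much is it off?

Distance(T, D) = 26.4 — off by 7.60.

L = (0.00, 0.00) ✓; LM at -59.90° ✓; |LM| = 14.00 ✓; ∠LMA = 102.6° ✓; |MA| = 22.30 ✓; ∠MAZ = 145.5° ✓; |AZ| = 12.60 ✓; ∠AZC = 88.10° ✓; |ZC| = 18.00 ✓; ∠(ZC, CT) = 90.00° ✓; |CT| = 27.60 ✓; ∠CTD = 113.0° ✓; |TD| = 18.80 ✗.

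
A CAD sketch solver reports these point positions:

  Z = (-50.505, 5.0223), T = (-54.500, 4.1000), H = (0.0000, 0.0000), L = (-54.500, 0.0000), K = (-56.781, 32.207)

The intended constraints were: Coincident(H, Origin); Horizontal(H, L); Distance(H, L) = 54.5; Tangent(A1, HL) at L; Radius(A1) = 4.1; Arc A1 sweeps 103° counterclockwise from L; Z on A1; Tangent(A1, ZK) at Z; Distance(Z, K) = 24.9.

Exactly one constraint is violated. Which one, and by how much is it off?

Distance(Z, K) = 24.9 — off by 3.00.

H = (0.00, 0.00) ✓; H.y = 0.00, L.y = 0.00 ✓; |HL| = 54.50 ✓; ∠(TL, LH) = 90.00° ✓; |TL| = 4.100 ✓; bearing(T→Z) − bearing(T→L) = 103.0° ✓; |TZ| = 4.100 ✓; ∠(TZ, ZK) = 90.00° ✓; |ZK| = 27.90 ✗.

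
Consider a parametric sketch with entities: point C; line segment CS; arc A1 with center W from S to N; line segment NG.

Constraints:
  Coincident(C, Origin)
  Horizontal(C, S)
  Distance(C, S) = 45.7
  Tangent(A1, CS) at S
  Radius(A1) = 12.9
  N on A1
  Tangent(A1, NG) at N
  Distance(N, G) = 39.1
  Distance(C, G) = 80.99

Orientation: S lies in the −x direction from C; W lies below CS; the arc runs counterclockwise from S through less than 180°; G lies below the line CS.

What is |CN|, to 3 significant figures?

59.5

C is at the origin; C and S share the same y with |CS| = 45.7 and S on the −x side, so S = (-45.7, 0.00). Since A1 is tangent to CS there, WS ⟂ CS, so W = S + (0, -12.9) = (-45.7, -12.9). Since WN ⟂ NG (tangency), |WG| = √(12.9² + 39.1²) = 41.2 regardless of where N sits on A1. So G lies on both circle(C, 80.99) and circle(W, 41.2); the below-CS intersection is G = (-63.8, -49.9). N is the foot of the tangent from G: N = (-58.5, -11.1).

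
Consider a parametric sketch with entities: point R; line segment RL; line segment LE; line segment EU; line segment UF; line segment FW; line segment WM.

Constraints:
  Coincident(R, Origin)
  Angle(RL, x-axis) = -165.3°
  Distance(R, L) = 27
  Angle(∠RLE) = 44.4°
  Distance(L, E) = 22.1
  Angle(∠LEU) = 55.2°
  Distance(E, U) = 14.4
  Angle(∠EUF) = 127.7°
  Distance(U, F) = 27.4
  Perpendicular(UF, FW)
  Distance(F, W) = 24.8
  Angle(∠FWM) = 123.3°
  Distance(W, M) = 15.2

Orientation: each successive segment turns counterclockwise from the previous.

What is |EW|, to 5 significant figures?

38.608

∠EUF = 127.7° gives UF at 147.40° from the x-axis; with |UF| = 27.4, F = (-31.283, 11.304). The perpendicularity gives FW at right angles to UF, so FW runs at -122.60°; with |FW| = 24.8, W = (-44.644, -9.5886). Then |EW| = |W − E| = 38.608.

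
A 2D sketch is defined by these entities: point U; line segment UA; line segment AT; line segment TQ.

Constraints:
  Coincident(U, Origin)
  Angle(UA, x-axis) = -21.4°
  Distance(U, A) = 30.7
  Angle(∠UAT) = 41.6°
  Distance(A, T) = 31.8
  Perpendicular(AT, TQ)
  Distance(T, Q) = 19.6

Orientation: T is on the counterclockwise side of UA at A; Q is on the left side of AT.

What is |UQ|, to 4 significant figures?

8.877

∠UAT = 41.6°, so AT runs at -21.4° + (180° − 41.6°) = 117.0° from the x-axis; with |AT| = 31.8, T = A + 31.8·(cos 117.0°, sin 117.0°) = (14.15, 17.13). AT ⟂ TQ; with |TQ| = 19.6 on the left of AT, Q = T + 19.6·(-0.8910, -0.4540) = (-3.317, 8.234). Then |UQ| = |Q − U| = 8.877.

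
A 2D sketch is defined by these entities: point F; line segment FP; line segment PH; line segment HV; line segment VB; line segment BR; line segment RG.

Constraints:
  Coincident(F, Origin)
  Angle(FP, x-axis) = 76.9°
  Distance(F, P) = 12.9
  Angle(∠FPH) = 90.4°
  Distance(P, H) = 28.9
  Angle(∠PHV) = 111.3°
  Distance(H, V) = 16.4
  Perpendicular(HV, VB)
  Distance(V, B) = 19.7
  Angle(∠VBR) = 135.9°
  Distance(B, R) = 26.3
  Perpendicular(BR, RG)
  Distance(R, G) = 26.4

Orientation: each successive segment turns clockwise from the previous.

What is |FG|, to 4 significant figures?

25.13

F is at the origin; FP runs at 76.9° with length 12.9, so P = (2.924, 12.56). ∠FPH = 90.4° gives PH at -12.70° from the x-axis; with |PH| = 28.9, H = (31.12, 6.211). ∠PHV = 111.3° gives HV at -81.40° from the x-axis; with |HV| = 16.4, V = (33.57, -10.00). HV ⟂ VB, so VB runs at -171.4°; with |VB| = 19.7, B = (14.09, -12.95). ∠VBR = 135.9° gives BR at 144.5° from the x-axis; with |BR| = 26.3, R = (-7.321, 2.322). BR is perpendicular to RG, so RG runs at 54.50°; with |RG| = 26.4, G = (8.010, 23.81). Then |FG| = |G − F| = 25.13.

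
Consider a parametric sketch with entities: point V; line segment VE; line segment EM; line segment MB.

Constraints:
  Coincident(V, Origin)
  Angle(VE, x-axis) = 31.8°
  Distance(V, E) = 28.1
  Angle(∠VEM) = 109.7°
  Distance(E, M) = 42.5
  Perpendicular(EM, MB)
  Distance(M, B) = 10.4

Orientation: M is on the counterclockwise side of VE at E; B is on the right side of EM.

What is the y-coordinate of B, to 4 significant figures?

58.54

V is at the origin; VE runs at 31.8° with length 28.1, so E = 28.1·(cos 31.8°, sin 31.8°) = (23.88, 14.81). ∠VEM = 109.7°, so EM runs at 31.8° + (180° − 109.7°) = 102.1° from the x-axis; with |EM| = 42.5, M = E + 42.5·(cos 102.1°, sin 102.1°) = (14.97, 56.36). EM ⟂ MB; with |MB| = 10.4 on the right of EM, B = M + 10.4·(0.9778, 0.2096) = (25.14, 58.54). So B.y = 58.54.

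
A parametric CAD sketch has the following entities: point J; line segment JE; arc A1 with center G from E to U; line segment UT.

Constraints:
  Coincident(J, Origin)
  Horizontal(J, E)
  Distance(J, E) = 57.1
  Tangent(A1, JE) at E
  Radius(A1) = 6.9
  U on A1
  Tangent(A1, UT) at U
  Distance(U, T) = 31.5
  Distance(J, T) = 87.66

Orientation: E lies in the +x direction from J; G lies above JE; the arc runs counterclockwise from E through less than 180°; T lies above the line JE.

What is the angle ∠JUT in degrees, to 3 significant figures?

137°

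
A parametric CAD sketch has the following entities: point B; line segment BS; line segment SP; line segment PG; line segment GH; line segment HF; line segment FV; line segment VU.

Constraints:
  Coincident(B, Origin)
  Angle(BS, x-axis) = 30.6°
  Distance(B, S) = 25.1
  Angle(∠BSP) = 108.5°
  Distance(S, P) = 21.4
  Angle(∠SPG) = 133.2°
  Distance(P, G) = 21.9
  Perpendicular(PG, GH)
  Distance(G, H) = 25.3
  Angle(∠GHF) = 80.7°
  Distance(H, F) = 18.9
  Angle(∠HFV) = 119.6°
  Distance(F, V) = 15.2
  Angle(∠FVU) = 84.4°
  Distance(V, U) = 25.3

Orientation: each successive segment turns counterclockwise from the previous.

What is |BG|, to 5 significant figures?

45.043

B is at the origin; BS runs at 30.6° with length 25.1, so S = (21.605, 12.777). ∠BSP = 108.5° gives SP at 102.10° from the x-axis; with |SP| = 21.4, P = (17.119, 33.702). ∠SPG = 133.2° gives PG at 148.90° from the x-axis; with |PG| = 21.9, G = (-1.6335, 45.014). Then |BG| = |G − B| = 45.043.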